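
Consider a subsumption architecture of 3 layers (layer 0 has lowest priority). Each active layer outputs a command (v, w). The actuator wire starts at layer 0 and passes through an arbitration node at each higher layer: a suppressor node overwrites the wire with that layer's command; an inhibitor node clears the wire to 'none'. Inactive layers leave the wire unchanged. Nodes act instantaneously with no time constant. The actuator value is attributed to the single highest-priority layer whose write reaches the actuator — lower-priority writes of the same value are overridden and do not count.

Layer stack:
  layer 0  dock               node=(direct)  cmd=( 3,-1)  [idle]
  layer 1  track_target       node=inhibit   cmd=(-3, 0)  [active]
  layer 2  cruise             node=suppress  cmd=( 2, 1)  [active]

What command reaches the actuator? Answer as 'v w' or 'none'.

[0] dock off; wire := none
[1] track_target on (inhibit); wire := none
[2] cruise on (suppress); wire := (2, 1)
output (2, 1)

2 1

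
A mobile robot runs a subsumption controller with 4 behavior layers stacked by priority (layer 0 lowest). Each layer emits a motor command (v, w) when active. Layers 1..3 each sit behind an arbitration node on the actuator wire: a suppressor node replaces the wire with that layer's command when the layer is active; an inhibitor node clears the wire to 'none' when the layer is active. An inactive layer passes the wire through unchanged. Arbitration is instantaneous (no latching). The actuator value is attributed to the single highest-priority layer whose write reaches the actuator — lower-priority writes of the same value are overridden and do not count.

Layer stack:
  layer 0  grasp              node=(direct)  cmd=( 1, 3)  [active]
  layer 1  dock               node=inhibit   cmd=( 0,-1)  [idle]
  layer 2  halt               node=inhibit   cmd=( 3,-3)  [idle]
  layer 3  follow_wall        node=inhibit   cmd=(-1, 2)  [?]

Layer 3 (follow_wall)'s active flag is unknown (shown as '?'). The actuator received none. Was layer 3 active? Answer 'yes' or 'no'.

If layer 3 is active=yes:
  actuator would be none
If layer 3 is active=no:
  actuator would be (1, 3)
Observed none, so layer 3 was active.

yes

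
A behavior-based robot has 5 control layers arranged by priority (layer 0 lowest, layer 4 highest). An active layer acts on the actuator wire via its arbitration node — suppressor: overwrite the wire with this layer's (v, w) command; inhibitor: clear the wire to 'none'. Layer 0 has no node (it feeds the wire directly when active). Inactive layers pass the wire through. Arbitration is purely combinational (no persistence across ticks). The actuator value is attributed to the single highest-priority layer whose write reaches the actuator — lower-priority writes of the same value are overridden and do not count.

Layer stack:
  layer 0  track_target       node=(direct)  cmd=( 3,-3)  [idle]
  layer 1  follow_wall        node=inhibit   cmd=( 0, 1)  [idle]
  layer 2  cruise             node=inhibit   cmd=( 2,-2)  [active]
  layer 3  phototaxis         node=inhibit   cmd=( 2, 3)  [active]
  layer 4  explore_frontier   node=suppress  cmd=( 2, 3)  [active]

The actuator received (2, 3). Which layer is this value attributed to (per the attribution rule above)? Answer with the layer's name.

explore_frontier

L0 track_target: idle → wire = none
L1 follow_wall: idle → wire stays none
L2 cruise: active, inhibitor → wire = none
L3 phototaxis: active, inhibitor → wire = none
L4 explore_frontier: active, suppressor → wire = (2, 3)
actuator = (2, 3)
last writer: layer 4 = explore_frontier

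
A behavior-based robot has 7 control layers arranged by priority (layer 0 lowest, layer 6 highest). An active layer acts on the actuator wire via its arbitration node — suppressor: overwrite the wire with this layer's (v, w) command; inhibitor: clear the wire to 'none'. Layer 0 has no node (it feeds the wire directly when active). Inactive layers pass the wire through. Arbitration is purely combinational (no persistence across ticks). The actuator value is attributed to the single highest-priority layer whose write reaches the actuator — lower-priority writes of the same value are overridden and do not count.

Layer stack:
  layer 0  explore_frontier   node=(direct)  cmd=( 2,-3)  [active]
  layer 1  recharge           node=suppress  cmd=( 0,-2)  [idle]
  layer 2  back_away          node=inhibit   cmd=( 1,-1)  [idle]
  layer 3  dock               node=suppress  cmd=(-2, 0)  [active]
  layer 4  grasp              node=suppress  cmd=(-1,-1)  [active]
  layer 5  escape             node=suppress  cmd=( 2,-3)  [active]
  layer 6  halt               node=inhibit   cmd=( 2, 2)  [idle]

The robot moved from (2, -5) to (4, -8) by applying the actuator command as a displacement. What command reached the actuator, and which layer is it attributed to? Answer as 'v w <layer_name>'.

2 -3 escape

displacement = (4, -8) − (2, -5) = (2, -3)
L0 explore_frontier: active, feeds wire = (2, -3)
L1 recharge: idle → wire stays (2, -3)
L2 back_away: idle → wire stays (2, -3)
L3 dock: active, suppressor → wire = (-2, 0)
L4 grasp: active, suppressor → wire = (-1, -1)
L5 escape: active, suppressor → wire = (2, -3)
L6 halt: idle → wire stays (2, -3)
actuator = (2, -3) — from layer 5 (escape)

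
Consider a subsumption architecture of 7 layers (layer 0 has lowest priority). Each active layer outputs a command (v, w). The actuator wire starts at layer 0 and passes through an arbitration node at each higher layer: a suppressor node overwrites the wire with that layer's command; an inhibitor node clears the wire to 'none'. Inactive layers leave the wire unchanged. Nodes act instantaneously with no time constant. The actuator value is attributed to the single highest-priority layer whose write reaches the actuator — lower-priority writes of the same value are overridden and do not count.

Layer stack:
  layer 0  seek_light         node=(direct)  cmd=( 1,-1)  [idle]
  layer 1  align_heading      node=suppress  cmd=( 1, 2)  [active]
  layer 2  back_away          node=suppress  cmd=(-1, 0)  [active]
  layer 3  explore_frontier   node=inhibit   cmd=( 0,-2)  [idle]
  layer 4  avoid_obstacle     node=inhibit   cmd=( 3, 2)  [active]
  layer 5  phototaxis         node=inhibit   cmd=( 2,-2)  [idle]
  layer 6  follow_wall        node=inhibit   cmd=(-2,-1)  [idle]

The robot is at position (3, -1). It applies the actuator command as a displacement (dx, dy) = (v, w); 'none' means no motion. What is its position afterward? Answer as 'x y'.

3 -1

layer 0 (seek_light) idle — none
layer 1 (align_heading) active — suppresses: (1, 2)
layer 2 (back_away) active — suppresses: (-1, 0)
layer 3 (explore_frontier) idle — unchanged: (-1, 0)
layer 4 (avoid_obstacle) active — inhibits: none
layer 5 (phototaxis) idle — unchanged: none
layer 6 (follow_wall) idle — unchanged: none
→ actuator none
position: (3, -1) + none = (3, -1)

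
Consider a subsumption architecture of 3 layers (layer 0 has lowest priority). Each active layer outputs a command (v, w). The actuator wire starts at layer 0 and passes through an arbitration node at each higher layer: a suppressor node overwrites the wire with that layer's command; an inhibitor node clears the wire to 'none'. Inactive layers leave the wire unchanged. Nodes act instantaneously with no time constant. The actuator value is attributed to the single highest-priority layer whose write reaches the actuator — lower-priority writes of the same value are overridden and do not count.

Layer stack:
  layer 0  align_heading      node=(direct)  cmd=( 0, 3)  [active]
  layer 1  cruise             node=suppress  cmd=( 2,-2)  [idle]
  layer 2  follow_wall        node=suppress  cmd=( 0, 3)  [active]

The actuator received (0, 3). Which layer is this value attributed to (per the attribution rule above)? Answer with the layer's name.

[0] align_heading on; wire := (0, 3)
[1] cruise off; pass (0, 3)
[2] follow_wall on (suppress); wire := (0, 3)
output (0, 3)
last writer: layer 2 = follow_wall

follow_wall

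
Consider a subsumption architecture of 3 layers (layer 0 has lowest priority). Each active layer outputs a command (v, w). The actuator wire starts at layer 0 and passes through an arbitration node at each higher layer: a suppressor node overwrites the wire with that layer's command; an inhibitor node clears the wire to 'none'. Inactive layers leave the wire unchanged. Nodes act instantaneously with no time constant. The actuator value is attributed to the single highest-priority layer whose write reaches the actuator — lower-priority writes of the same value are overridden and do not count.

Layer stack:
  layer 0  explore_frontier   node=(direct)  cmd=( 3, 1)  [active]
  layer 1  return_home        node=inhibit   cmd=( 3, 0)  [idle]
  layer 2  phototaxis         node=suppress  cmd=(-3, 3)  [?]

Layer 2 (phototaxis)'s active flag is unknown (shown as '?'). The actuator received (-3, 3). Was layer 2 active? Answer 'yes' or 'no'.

If layer 2 is active=yes:
  actuator would be (-3, 3)
If layer 2 is active=no:
  actuator would be (3, 1)
Observed (-3, 3), so layer 2 was active.

yes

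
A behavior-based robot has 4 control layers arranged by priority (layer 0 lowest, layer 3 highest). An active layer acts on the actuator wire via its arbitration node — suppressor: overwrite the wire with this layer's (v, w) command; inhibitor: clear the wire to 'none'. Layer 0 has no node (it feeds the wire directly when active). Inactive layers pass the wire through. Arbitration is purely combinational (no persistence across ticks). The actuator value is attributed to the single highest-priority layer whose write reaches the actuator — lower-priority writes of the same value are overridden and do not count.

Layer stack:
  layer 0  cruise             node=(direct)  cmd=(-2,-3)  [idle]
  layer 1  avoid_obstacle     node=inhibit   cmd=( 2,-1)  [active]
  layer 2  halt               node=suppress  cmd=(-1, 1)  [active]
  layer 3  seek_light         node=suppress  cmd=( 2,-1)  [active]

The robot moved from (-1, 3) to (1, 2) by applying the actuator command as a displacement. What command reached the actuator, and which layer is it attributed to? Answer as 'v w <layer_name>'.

displacement = (1, 2) − (-1, 3) = (2, -1)
layer 0 (cruise) idle — none
layer 1 (avoid_obstacle) active — inhibits: none
layer 2 (halt) active — suppresses: (-1, 1)
layer 3 (seek_light) active — suppresses: (2, -1)
→ actuator (2, -1) — from layer 3 (seek_light)

2 -1 seek_light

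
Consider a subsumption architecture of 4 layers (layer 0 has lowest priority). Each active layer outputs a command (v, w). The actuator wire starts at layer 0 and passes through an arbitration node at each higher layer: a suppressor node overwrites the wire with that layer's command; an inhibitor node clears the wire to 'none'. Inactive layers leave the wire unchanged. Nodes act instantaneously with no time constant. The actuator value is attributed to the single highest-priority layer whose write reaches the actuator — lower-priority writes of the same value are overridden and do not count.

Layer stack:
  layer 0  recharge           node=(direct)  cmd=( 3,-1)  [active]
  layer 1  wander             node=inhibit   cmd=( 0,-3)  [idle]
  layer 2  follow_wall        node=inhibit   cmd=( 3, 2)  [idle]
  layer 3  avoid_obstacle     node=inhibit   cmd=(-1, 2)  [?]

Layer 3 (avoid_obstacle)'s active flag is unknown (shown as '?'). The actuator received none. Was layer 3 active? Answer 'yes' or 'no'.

If layer 3 is active=yes:
  actuator would be none
If layer 3 is active=no:
  actuator would be (3, -1)
Observed none, so layer 3 was active.

yes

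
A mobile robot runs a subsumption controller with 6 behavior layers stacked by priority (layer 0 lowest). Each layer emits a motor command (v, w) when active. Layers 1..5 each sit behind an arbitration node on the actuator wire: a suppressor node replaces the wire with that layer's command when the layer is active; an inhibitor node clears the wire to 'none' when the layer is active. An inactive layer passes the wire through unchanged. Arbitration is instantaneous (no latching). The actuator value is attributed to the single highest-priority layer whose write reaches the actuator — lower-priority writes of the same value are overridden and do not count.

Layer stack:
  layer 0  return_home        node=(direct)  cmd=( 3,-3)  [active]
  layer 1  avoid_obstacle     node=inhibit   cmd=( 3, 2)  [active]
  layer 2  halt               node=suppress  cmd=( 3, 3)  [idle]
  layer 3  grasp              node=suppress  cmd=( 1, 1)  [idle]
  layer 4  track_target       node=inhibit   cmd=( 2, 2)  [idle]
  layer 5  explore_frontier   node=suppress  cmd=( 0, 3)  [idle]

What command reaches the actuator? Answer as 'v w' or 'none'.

L0 return_home: active, feeds wire = (3, -3)
L1 avoid_obstacle: active, inhibitor → wire = none
L2 halt: idle → wire stays none
L3 grasp: idle → wire stays none
L4 track_target: idle → wire stays none
L5 explore_frontier: idle → wire stays none
actuator = none

none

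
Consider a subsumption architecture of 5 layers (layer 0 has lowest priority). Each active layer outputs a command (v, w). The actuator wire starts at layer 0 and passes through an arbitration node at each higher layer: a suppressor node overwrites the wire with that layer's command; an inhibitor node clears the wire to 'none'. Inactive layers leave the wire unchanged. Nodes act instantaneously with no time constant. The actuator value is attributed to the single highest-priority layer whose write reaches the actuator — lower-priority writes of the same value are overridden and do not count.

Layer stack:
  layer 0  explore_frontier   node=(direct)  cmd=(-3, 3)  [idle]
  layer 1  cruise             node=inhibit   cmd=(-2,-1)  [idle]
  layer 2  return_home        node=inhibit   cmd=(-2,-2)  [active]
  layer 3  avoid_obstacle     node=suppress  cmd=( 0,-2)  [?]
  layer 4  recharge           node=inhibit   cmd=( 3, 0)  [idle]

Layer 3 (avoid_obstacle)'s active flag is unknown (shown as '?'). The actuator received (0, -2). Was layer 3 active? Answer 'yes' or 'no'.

If layer 3 is active=yes:
  actuator would be (0, -2)
If layer 3 is active=no:
  actuator would be none
Observed (0, -2), so layer 3 was active.

yes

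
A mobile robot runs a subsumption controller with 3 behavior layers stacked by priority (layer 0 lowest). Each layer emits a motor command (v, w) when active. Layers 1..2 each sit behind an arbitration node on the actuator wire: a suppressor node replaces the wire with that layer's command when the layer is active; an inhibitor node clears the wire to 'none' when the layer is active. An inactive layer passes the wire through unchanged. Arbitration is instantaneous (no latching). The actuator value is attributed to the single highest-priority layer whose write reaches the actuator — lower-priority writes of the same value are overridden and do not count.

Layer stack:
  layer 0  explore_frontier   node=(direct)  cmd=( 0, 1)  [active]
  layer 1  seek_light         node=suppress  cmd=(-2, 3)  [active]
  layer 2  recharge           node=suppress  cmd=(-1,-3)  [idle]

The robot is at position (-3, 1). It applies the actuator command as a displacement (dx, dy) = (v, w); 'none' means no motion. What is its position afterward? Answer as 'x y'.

L0 explore_frontier: active, feeds wire = (0, 1)
L1 seek_light: active, suppressor → wire = (-2, 3)
L2 recharge: idle → wire stays (-2, 3)
actuator = (-2, 3)
position: (-3, 1) + (-2, 3) = (-5, 4)

-5 4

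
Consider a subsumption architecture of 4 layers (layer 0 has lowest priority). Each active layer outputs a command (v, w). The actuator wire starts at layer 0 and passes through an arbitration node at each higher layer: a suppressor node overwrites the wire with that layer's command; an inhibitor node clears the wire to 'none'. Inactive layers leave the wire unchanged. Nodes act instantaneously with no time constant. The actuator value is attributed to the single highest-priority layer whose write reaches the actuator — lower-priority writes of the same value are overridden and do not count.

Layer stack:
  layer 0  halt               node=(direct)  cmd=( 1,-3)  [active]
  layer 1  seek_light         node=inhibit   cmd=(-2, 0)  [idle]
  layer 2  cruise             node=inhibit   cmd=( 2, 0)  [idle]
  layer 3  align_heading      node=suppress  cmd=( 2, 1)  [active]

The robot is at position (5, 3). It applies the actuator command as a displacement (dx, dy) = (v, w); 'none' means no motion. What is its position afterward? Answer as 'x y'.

[0] halt on; wire := (1, -3)
[1] seek_light off; pass (1, -3)
[2] cruise off; pass (1, -3)
[3] align_heading on (suppress); wire := (2, 1)
output (2, 1)
position: (5, 3) + (2, 1) = (7, 4)

7 4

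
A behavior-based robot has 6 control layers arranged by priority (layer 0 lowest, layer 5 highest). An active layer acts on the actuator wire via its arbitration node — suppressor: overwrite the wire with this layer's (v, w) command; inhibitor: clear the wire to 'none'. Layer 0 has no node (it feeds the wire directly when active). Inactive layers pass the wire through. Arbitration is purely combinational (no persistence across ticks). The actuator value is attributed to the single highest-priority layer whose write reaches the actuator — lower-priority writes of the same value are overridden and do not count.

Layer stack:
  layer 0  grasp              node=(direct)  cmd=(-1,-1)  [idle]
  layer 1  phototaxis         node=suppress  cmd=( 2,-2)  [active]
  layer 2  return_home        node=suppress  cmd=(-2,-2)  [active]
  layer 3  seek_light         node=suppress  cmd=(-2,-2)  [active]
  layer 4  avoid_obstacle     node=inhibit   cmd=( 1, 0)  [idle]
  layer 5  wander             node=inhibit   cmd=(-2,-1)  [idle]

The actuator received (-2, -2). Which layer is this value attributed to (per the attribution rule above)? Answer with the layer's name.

layer 0 (grasp) idle — none
layer 1 (phototaxis) active — suppresses: (2, -2)
layer 2 (return_home) active — suppresses: (-2, -2)
layer 3 (seek_light) active — suppresses: (-2, -2)
layer 4 (avoid_obstacle) idle — unchanged: (-2, -2)
layer 5 (wander) idle — unchanged: (-2, -2)
→ actuator (-2, -2)
last writer: layer 3 = seek_light

seek_light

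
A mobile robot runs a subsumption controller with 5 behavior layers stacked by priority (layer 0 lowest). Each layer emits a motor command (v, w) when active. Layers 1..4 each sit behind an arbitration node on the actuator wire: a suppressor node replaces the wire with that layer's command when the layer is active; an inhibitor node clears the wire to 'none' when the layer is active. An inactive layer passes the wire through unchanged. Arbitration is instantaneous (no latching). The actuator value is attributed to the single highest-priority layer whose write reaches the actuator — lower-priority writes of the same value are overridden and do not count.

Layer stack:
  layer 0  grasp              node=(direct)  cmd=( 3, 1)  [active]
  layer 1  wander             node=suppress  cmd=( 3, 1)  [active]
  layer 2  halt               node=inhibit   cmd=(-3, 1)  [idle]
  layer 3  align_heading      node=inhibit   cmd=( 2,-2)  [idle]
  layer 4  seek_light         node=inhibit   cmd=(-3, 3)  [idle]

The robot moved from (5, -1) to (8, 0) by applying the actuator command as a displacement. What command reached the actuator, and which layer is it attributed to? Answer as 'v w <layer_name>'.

3 1 wander

displacement = (8, 0) − (5, -1) = (3, 1)
L0 grasp: active, feeds wire = (3, 1)
L1 wander: active, suppressor → wire = (3, 1)
L2 halt: idle → wire stays (3, 1)
L3 align_heading: idle → wire stays (3, 1)
L4 seek_light: idle → wire stays (3, 1)
actuator = (3, 1) — from layer 1 (wander)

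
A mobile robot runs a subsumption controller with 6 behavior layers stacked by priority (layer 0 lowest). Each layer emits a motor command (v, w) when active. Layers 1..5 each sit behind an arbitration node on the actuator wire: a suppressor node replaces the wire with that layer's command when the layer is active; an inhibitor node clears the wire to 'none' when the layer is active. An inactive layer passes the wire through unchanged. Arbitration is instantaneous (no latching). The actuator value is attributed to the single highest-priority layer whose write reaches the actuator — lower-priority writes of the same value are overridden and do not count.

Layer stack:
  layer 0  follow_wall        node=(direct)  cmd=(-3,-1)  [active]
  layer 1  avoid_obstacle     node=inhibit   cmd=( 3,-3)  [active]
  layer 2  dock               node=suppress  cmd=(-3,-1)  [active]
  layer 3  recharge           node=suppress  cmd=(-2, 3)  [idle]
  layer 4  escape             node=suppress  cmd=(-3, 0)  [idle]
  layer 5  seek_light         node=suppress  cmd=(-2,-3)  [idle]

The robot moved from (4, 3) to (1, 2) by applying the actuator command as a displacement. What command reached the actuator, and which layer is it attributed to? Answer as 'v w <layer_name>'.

displacement = (1, 2) − (4, 3) = (-3, -1)
[0] follow_wall on; wire := (-3, -1)
[1] avoid_obstacle on (inhibit); wire := none
[2] dock on (suppress); wire := (-3, -1)
[3] recharge off; pass (-3, -1)
[4] escape off; pass (-3, -1)
[5] seek_light off; pass (-3, -1)
output (-3, -1) — from layer 2 (dock)

-3 -1 dock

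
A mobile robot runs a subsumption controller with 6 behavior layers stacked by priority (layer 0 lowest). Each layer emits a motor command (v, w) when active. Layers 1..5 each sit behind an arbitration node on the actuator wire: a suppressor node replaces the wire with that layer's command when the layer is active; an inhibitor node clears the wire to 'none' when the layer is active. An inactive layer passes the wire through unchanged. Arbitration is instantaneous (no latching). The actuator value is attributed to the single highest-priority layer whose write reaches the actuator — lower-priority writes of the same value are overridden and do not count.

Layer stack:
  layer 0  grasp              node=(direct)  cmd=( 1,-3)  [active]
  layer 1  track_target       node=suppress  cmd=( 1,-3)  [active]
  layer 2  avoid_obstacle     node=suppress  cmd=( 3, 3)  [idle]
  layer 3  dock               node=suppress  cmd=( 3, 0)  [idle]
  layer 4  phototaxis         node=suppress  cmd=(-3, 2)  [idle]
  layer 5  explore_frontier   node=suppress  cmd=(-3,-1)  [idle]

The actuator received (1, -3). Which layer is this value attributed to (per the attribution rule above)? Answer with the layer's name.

track_target

L0 grasp: active, feeds wire = (1, -3)
L1 track_target: active, suppressor → wire = (1, -3)
L2 avoid_obstacle: idle → wire stays (1, -3)
L3 dock: idle → wire stays (1, -3)
L4 phototaxis: idle → wire stays (1, -3)
L5 explore_frontier: idle → wire stays (1, -3)
actuator = (1, -3)
last writer: layer 1 = track_target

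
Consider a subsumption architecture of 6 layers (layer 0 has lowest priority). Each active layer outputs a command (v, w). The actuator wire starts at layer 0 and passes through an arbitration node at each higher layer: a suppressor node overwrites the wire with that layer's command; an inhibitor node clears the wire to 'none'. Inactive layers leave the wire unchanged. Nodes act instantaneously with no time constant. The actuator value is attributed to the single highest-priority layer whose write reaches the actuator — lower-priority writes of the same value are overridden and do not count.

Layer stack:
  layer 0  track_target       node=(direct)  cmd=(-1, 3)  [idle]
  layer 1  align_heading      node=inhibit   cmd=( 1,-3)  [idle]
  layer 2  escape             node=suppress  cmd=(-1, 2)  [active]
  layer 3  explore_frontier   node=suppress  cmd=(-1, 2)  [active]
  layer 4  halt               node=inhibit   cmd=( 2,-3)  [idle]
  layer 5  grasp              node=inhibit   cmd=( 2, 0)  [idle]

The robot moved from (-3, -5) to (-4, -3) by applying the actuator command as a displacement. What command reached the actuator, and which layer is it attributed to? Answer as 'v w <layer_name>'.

displacement = (-4, -3) − (-3, -5) = (-1, 2)
L0 track_target: idle → wire = none
L1 align_heading: idle → wire stays none
L2 escape: active, suppressor → wire = (-1, 2)
L3 explore_frontier: active, suppressor → wire = (-1, 2)
L4 halt: idle → wire stays (-1, 2)
L5 grasp: idle → wire stays (-1, 2)
actuator = (-1, 2) — from layer 3 (explore_frontier)

-1 2 explore_frontier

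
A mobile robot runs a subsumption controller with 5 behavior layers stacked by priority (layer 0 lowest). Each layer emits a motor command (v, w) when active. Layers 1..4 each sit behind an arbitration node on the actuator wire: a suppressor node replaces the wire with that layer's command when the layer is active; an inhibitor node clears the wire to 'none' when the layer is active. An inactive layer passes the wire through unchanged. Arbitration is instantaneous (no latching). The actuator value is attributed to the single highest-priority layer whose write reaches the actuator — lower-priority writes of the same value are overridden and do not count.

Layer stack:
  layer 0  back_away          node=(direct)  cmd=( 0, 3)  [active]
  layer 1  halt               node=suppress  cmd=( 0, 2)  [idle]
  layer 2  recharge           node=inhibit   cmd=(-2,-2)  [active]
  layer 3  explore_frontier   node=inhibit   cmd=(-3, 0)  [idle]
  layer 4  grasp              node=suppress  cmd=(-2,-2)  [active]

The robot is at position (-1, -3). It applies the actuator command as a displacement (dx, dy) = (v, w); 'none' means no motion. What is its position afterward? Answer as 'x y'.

-3 -5

layer 0 (back_away) active — direct: (0, 3)
layer 1 (halt) idle — unchanged: (0, 3)
layer 2 (recharge) active — inhibits: none
layer 3 (explore_frontier) idle — unchanged: none
layer 4 (grasp) active — suppresses: (-2, -2)
→ actuator (-2, -2)
position: (-1, -3) + (-2, -2) = (-3, -5)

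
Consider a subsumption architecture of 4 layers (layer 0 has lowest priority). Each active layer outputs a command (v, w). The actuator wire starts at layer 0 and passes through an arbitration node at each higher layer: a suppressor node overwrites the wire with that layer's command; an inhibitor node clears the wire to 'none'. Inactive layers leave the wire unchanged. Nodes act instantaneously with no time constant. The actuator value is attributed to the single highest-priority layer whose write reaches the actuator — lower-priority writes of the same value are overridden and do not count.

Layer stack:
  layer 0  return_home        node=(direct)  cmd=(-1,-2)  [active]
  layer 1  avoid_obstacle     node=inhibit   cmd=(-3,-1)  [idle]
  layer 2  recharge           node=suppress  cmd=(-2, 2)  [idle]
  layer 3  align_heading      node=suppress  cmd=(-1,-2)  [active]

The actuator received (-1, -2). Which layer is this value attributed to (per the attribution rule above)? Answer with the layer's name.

align_heading

[0] return_home on; wire := (-1, -2)
[1] avoid_obstacle off; pass (-1, -2)
[2] recharge off; pass (-1, -2)
[3] align_heading on (suppress); wire := (-1, -2)
output (-1, -2)
last writer: layer 3 = align_heading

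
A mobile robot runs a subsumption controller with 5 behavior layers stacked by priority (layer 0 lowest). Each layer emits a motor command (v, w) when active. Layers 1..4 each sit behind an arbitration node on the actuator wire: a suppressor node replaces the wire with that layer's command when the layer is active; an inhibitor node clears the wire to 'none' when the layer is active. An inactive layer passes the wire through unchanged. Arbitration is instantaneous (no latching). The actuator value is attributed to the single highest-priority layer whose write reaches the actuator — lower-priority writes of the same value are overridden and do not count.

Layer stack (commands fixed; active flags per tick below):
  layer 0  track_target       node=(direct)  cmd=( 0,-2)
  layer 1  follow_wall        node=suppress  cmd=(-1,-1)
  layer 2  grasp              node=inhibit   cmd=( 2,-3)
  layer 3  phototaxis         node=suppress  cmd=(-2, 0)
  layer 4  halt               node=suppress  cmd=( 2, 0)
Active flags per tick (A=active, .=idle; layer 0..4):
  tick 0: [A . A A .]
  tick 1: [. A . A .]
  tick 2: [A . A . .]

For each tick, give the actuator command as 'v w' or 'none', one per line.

-2 0
-2 0
none

tick 0:
  layer 0 (track_target) active — direct: (0, -2)
  layer 1 (follow_wall) idle — unchanged: (0, -2)
  layer 2 (grasp) active — inhibits: none
  layer 3 (phototaxis) active — suppresses: (-2, 0)
  layer 4 (halt) idle — unchanged: (-2, 0)
  → actuator (-2, 0)
tick 1:
  layer 0 (track_target) idle — none
  layer 1 (follow_wall) active — suppresses: (-1, -1)
  layer 2 (grasp) idle — unchanged: (-1, -1)
  layer 3 (phototaxis) active — suppresses: (-2, 0)
  layer 4 (halt) idle — unchanged: (-2, 0)
  → actuator (-2, 0)
tick 2:
  layer 0 (track_target) active — direct: (0, -2)
  layer 1 (follow_wall) idle — unchanged: (0, -2)
  layer 2 (grasp) active — inhibits: none
  layer 3 (phototaxis) idle — unchanged: none
  layer 4 (halt) idle — unchanged: none
  → actuator none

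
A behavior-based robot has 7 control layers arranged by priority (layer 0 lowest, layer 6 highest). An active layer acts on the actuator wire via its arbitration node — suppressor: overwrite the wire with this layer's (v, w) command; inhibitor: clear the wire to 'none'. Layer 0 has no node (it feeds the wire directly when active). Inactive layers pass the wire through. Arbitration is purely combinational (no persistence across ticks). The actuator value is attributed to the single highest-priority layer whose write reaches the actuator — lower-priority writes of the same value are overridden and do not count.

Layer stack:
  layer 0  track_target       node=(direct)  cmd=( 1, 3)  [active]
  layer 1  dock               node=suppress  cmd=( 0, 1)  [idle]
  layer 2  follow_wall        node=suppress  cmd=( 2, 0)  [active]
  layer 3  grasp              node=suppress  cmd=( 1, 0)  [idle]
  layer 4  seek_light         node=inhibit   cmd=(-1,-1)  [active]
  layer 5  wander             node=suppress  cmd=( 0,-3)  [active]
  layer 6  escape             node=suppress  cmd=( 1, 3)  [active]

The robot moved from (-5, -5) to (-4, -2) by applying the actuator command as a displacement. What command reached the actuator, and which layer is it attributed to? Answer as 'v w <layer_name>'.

displacement = (-4, -2) − (-5, -5) = (1, 3)
[0] track_target on; wire := (1, 3)
[1] dock off; pass (1, 3)
[2] follow_wall on (suppress); wire := (2, 0)
[3] grasp off; pass (2, 0)
[4] seek_light on (inhibit); wire := none
[5] wander on (suppress); wire := (0, -3)
[6] escape on (suppress); wire := (1, 3)
output (1, 3) — from layer 6 (escape)

1 3 escape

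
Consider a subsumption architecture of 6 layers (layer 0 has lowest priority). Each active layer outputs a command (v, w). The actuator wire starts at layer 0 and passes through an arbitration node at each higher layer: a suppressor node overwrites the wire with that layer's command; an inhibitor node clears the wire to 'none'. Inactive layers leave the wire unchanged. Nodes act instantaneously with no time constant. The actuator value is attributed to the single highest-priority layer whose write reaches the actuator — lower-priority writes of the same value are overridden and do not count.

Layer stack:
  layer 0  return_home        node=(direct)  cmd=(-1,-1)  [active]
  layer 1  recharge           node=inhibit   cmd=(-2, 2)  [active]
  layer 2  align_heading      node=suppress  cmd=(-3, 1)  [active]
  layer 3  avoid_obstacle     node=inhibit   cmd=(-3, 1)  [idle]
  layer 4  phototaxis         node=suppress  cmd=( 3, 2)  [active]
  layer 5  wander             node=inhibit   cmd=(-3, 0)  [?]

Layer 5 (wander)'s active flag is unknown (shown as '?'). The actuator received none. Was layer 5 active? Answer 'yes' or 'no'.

If layer 5 is active=yes:
  actuator would be none
If layer 5 is active=no:
  actuator would be (3, 2)
Observed none, so layer 5 was active.

yes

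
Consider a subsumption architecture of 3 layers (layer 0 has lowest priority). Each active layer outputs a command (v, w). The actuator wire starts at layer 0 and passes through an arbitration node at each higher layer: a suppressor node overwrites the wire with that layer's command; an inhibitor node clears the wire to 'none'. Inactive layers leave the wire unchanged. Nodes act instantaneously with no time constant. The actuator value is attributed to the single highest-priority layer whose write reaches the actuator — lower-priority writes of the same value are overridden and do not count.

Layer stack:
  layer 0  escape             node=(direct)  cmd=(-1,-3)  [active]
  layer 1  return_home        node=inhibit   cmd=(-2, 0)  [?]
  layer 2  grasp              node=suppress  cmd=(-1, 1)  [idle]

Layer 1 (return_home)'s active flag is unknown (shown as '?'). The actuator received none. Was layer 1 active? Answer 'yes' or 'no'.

If layer 1 is active=yes:
  actuator would be none
If layer 1 is active=no:
  actuator would be (-1, -3)
Observed none, so layer 1 was active.

yes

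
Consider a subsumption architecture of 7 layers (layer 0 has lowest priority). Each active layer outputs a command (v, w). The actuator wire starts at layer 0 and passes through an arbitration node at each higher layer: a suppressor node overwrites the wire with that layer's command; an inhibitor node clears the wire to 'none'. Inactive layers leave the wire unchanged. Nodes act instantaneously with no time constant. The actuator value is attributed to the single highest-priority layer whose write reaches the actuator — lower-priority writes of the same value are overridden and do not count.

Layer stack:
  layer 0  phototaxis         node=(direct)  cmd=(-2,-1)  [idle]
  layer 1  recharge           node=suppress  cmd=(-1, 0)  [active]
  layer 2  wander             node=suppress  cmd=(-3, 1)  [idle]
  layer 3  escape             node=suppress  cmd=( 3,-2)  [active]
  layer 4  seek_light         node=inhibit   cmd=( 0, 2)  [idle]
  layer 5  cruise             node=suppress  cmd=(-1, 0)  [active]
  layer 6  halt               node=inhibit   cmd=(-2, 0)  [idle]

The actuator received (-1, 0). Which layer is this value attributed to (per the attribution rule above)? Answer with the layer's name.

L0 phototaxis: idle → wire = none
L1 recharge: active, suppressor → wire = (-1, 0)
L2 wander: idle → wire stays (-1, 0)
L3 escape: active, suppressor → wire = (3, -2)
L4 seek_light: idle → wire stays (3, -2)
L5 cruise: active, suppressor → wire = (-1, 0)
L6 halt: idle → wire stays (-1, 0)
actuator = (-1, 0)
last writer: layer 5 = cruise

cruise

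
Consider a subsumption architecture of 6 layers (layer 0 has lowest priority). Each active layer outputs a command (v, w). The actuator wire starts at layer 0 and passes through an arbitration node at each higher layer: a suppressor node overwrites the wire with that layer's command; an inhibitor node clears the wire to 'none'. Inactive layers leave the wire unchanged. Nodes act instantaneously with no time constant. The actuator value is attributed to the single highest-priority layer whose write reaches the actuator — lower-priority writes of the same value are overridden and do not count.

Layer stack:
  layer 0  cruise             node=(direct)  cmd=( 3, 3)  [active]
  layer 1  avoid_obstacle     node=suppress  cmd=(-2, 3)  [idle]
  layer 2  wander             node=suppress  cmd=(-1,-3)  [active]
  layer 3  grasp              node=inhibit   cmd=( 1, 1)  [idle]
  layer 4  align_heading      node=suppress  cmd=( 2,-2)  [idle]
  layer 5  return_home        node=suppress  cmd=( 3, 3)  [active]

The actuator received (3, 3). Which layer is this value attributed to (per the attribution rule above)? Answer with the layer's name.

return_home

layer 0 (cruise) active — direct: (3, 3)
layer 1 (avoid_obstacle) idle — unchanged: (3, 3)
layer 2 (wander) active — suppresses: (-1, -3)
layer 3 (grasp) idle — unchanged: (-1, -3)
layer 4 (align_heading) idle — unchanged: (-1, -3)
layer 5 (return_home) active — suppresses: (3, 3)
→ actuator (3, 3)
last writer: layer 5 = return_home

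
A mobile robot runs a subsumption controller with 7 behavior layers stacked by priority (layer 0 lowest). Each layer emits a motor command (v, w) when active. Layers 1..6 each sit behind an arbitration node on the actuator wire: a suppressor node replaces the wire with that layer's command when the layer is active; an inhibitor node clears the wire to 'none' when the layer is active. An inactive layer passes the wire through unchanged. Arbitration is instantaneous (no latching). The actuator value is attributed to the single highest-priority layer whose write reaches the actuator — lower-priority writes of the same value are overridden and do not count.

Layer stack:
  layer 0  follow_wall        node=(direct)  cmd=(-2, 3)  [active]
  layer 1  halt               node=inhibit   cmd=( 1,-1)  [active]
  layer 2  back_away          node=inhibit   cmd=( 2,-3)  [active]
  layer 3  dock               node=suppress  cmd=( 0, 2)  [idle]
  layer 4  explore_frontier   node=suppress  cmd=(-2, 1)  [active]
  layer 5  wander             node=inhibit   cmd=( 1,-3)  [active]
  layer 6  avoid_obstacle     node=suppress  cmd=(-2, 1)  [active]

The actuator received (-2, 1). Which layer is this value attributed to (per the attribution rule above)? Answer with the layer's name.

avoid_obstacle

[0] follow_wall on; wire := (-2, 3)
[1] halt on (inhibit); wire := none
[2] back_away on (inhibit); wire := none
[3] dock off; pass none
[4] explore_frontier on (suppress); wire := (-2, 1)
[5] wander on (inhibit); wire := none
[6] avoid_obstacle on (suppress); wire := (-2, 1)
output (-2, 1)
last writer: layer 6 = avoid_obstacle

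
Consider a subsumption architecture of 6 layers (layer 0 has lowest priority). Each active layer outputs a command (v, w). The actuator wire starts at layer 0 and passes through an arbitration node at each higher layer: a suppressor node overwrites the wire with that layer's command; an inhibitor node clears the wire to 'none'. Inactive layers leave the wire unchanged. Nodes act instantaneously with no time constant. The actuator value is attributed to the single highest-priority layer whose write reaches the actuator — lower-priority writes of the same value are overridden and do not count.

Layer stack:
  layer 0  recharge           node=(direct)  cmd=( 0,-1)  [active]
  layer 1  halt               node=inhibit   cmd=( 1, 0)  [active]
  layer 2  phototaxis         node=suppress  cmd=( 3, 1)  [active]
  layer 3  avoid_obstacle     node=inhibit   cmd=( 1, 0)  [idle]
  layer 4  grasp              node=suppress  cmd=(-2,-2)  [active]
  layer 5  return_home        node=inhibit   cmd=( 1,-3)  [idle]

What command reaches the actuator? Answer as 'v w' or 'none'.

layer 0 (recharge) active — direct: (0, -1)
layer 1 (halt) active — inhibits: none
layer 2 (phototaxis) active — suppresses: (3, 1)
layer 3 (avoid_obstacle) idle — unchanged: (3, 1)
layer 4 (grasp) active — suppresses: (-2, -2)
layer 5 (return_home) idle — unchanged: (-2, -2)
→ actuator (-2, -2)

-2 -2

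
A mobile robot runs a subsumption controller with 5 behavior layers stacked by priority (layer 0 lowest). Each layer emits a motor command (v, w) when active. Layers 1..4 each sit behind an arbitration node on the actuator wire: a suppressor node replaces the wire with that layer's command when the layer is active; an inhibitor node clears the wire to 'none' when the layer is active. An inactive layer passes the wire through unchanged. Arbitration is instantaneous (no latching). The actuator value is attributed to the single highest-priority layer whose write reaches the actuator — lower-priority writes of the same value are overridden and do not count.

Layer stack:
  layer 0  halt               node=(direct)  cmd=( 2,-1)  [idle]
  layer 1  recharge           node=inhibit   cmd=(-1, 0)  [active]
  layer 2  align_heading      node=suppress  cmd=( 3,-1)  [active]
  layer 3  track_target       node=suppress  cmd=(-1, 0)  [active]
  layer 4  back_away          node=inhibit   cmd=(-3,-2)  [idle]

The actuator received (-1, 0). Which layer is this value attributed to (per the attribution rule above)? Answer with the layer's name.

layer 0 (halt) idle — none
layer 1 (recharge) active — inhibits: none
layer 2 (align_heading) active — suppresses: (3, -1)
layer 3 (track_target) active — suppresses: (-1, 0)
layer 4 (back_away) idle — unchanged: (-1, 0)
→ actuator (-1, 0)
last writer: layer 3 = track_target

track_target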